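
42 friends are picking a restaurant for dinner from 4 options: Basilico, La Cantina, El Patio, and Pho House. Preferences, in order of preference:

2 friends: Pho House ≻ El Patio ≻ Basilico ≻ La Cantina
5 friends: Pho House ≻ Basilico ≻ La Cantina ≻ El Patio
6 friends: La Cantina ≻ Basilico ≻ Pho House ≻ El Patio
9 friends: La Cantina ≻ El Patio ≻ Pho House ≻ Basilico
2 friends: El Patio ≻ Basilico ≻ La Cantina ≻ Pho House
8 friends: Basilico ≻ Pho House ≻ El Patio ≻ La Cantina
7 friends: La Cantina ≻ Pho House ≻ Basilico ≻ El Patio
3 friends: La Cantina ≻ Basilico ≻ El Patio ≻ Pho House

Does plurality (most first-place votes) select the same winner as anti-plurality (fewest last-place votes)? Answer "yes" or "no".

Plurality — first-place votes: Basilico 8, La Cantina 25, El Patio 2, Pho House 7. Winner: La Cantina.
Anti-plurality — last-place votes: Basilico 9, La Cantina 10, El Patio 18, Pho House 5. Winner: Pho House.
The two methods disagree.

no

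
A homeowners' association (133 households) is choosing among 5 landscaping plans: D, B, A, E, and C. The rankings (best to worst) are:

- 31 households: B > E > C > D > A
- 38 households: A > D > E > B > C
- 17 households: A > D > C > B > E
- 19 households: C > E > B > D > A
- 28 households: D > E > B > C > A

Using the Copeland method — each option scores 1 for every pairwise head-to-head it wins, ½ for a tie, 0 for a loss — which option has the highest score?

D

D: beats B, A, E, and C → score 4.
B: beats A and C; loses to D and E → score 2.
A: loses to D, B, E, and C → score 0.
E: beats B, A, and C; loses to D → score 3.
C: beats A; loses to D, B, and E → score 1.
D has the best pairwise record.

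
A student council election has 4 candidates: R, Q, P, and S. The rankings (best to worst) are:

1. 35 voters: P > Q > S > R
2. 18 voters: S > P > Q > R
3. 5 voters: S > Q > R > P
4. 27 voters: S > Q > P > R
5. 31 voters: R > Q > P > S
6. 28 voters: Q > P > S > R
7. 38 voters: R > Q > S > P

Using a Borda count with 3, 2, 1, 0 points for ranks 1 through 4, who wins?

R: 35·0 + 18·0 + 5·1 + 27·0 + 31·3 + 28·0 + 38·3 = 212
Q: 35·2 + 18·1 + 5·2 + 27·2 + 31·2 + 28·3 + 38·2 = 374
P: 35·3 + 18·2 + 5·0 + 27·1 + 31·1 + 28·2 + 38·0 = 255
S: 35·1 + 18·3 + 5·3 + 27·3 + 31·0 + 28·1 + 38·1 = 251
Q has the highest Borda score (374).

Q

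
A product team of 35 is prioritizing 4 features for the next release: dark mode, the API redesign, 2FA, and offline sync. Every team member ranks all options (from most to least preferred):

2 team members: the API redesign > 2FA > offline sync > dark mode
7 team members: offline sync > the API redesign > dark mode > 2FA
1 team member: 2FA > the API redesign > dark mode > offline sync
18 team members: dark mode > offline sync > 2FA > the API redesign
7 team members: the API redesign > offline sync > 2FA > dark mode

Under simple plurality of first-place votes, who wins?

First-place votes: dark mode 18, the API redesign 9, 2FA 1, offline sync 7.
dark mode has the most first-place votes.

dark mode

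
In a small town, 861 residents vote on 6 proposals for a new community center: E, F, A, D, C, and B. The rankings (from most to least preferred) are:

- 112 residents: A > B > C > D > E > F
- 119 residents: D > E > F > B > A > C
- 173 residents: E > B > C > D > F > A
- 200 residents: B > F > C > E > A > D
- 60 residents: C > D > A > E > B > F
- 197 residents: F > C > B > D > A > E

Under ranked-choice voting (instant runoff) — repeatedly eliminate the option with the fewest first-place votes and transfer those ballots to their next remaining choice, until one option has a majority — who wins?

B

Round 1: E 173, F 197, A 112, D 119, C 60, B 200. Eliminate C.
Round 2: E 173, F 197, A 112, D 179, B 200. Eliminate A.
Round 3: E 173, F 197, D 179, B 312. Eliminate E.
Round 4: F 197, D 179, B 485. B has a majority.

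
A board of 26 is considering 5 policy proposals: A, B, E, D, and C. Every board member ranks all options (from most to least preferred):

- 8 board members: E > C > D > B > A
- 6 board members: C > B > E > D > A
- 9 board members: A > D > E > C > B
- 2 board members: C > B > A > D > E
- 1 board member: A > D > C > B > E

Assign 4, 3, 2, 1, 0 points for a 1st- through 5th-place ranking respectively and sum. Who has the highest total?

C

A: 8·0 + 6·0 + 9·4 + 2·2 + 1·4 = 44
B: 8·1 + 6·3 + 9·0 + 2·3 + 1·1 = 33
E: 8·4 + 6·2 + 9·2 + 2·0 + 1·0 = 62
D: 8·2 + 6·1 + 9·3 + 2·1 + 1·3 = 54
C: 8·3 + 6·4 + 9·1 + 2·4 + 1·2 = 67
C has the highest Borda score (67).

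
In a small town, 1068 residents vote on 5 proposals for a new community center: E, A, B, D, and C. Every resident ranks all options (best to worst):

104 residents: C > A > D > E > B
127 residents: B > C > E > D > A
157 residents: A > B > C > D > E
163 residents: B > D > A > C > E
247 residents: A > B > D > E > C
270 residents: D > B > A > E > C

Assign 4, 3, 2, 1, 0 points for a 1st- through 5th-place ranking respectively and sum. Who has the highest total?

E: 104·1 + 127·2 + 157·0 + 163·0 + 247·1 + 270·1 = 875
A: 104·3 + 127·0 + 157·4 + 163·2 + 247·4 + 270·2 = 2794
B: 104·0 + 127·4 + 157·3 + 163·4 + 247·3 + 270·3 = 3182
D: 104·2 + 127·1 + 157·1 + 163·3 + 247·2 + 270·4 = 2555
C: 104·4 + 127·3 + 157·2 + 163·1 + 247·0 + 270·0 = 1274
B has the highest Borda score (3182).

B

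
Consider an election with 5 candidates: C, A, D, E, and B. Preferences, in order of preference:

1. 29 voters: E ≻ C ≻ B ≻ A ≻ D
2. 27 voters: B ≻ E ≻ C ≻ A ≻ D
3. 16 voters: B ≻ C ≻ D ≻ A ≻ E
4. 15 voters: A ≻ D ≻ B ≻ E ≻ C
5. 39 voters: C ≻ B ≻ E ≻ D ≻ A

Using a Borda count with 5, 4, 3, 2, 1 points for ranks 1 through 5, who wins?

C: 29·4 + 27·3 + 16·4 + 15·1 + 39·5 = 471
A: 29·2 + 27·2 + 16·2 + 15·5 + 39·1 = 258
D: 29·1 + 27·1 + 16·3 + 15·4 + 39·2 = 242
E: 29·5 + 27·4 + 16·1 + 15·2 + 39·3 = 416
B: 29·3 + 27·5 + 16·5 + 15·3 + 39·4 = 503
B has the highest Borda score (503).

B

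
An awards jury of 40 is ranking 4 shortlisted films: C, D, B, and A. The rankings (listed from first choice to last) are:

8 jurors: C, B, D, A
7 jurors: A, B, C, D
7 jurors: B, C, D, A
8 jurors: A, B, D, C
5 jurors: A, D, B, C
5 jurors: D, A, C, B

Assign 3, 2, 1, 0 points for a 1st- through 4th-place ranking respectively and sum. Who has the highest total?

C: 8·3 + 7·1 + 7·2 + 8·0 + 5·0 + 5·1 = 50
D: 8·1 + 7·0 + 7·1 + 8·1 + 5·2 + 5·3 = 48
B: 8·2 + 7·2 + 7·3 + 8·2 + 5·1 + 5·0 = 72
A: 8·0 + 7·3 + 7·0 + 8·3 + 5·3 + 5·2 = 70
B has the highest Borda score (72).

B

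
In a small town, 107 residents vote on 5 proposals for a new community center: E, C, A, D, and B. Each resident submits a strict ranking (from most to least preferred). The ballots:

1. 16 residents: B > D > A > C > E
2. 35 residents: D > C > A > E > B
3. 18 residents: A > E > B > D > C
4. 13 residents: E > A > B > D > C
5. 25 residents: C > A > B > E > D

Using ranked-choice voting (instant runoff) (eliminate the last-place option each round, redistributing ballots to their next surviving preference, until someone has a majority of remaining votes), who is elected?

A

Round 1: E 13, C 25, A 18, D 35, B 16. Eliminate E.
Round 2: C 25, A 31, D 35, B 16. Eliminate B.
Round 3: C 25, A 31, D 51. Eliminate C.
Round 4: A 56, D 51. A has a majority.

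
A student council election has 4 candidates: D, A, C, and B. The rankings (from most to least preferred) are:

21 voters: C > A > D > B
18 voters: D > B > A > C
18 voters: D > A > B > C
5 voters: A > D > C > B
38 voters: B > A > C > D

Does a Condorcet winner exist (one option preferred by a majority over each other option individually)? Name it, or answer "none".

none

Checking pairwise contests:
A beats D 64–36.
B beats A 56–44.
A beats C 79–21.
D beats B 62–38.
Every option loses at least one head-to-head, so there is no Condorcet winner.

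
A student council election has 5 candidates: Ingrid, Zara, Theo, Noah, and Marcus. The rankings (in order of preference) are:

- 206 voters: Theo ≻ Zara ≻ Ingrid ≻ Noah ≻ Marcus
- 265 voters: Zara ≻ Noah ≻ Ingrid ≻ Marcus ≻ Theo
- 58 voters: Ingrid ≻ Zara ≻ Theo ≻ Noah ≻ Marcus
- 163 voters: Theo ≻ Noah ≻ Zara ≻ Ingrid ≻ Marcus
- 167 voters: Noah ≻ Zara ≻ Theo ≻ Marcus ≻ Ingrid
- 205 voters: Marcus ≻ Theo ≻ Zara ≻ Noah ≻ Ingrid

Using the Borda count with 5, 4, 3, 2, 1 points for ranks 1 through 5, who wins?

Zara

Ingrid: 206·3 + 265·3 + 58·5 + 163·2 + 167·1 + 205·1 = 2401
Zara: 206·4 + 265·5 + 58·4 + 163·3 + 167·4 + 205·3 = 4153
Theo: 206·5 + 265·1 + 58·3 + 163·5 + 167·3 + 205·4 = 3605
Noah: 206·2 + 265·4 + 58·2 + 163·4 + 167·5 + 205·2 = 3485
Marcus: 206·1 + 265·2 + 58·1 + 163·1 + 167·2 + 205·5 = 2316
Zara has the highest Borda score (4153).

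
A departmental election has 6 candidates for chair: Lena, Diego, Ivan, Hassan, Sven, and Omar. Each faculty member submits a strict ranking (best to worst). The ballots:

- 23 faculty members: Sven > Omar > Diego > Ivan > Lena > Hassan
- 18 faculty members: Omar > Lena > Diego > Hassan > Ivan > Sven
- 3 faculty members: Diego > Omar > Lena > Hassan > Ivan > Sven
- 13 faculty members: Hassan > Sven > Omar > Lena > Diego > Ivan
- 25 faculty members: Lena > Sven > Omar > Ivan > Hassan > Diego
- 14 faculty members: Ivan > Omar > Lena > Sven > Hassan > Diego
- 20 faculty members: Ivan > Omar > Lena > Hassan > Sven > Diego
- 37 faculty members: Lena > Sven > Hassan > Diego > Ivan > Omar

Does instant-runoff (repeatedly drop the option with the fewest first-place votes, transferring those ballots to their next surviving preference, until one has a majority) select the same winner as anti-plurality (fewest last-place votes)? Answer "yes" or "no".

Instant-runoff — R1 Lena 62, Diego 3, Ivan 34, Hassan 13, Sven 23, Omar 18 (Diego out); R2 Lena 62, Ivan 34, Hassan 13, Sven 23, Omar 21 (Hassan out); R3 Lena 62, Ivan 34, Sven 36, Omar 21 (Omar out); R4 Lena 83, Ivan 34, Sven 36 (Lena winner). Winner: Lena.
Anti-plurality — last-place votes: Lena 0, Diego 59, Ivan 13, Hassan 23, Sven 21, Omar 37. Winner: Lena.
The two methods agree.

yes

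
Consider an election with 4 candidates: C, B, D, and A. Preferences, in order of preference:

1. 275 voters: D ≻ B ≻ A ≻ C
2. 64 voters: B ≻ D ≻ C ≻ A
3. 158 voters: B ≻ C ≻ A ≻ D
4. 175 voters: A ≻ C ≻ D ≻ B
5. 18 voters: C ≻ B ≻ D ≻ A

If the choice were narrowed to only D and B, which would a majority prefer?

D

Voters preferring D to B: 450; preferring B to D: 240.
D wins the head-to-head.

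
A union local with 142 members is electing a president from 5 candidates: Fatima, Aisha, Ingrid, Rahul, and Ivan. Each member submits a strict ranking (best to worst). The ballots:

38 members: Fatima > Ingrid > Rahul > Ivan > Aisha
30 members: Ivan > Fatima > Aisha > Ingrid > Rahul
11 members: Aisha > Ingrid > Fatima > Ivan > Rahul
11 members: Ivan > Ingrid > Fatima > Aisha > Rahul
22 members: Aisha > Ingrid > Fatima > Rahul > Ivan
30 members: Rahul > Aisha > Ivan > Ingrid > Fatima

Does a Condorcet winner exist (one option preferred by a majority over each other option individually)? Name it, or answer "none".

none

Checking pairwise contests:
Ingrid beats Fatima 74–68.
Fatima beats Aisha 79–63.
Aisha beats Ingrid 93–49.
Fatima beats Rahul 112–30.
Rahul beats Ivan 90–52.
Every option loses at least one head-to-head, so there is no Condorcet winner.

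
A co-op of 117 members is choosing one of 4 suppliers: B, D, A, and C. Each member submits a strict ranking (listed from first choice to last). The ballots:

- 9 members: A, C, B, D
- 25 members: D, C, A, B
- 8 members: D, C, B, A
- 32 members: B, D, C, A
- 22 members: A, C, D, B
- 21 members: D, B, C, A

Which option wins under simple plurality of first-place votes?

D

First-place votes: B 32, D 54, A 31, C 0.
D has the most first-place votes.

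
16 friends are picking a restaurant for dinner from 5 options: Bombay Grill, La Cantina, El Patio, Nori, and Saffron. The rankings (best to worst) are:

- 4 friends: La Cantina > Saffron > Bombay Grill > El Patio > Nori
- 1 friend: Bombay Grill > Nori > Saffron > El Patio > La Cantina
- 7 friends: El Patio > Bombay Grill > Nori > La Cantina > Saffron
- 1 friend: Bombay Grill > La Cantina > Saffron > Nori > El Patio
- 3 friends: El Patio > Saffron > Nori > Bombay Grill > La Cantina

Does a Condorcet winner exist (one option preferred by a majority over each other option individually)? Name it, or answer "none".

El Patio vs Bombay Grill: 10–6 for El Patio.
El Patio vs La Cantina: 11–5 for El Patio.
El Patio vs Nori: 14–2 for El Patio.
El Patio vs Saffron: 10–6 for El Patio.
El Patio beats every other option head-to-head.

El Patio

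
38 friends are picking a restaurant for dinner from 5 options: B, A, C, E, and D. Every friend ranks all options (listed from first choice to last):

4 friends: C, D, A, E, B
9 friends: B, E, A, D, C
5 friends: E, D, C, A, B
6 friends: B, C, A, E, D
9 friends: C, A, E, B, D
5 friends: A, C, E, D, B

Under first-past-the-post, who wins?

B

First-place votes: B 15, A 5, C 13, E 5, D 0.
B has the most first-place votes.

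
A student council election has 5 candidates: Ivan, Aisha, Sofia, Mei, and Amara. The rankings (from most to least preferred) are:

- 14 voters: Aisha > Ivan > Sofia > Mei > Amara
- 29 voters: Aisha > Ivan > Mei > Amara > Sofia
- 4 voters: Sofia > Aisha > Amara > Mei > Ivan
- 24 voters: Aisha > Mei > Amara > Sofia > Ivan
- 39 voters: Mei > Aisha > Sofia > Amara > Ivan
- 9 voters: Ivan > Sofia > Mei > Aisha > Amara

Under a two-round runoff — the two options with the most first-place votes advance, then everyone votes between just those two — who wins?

Aisha

Round 1 first-place votes: Ivan 9, Aisha 67, Sofia 4, Mei 39, Amara 0.
Aisha and Mei advance.
Runoff: Aisha is preferred to Mei by 71 voters; Mei by 48.
Aisha wins the runoff.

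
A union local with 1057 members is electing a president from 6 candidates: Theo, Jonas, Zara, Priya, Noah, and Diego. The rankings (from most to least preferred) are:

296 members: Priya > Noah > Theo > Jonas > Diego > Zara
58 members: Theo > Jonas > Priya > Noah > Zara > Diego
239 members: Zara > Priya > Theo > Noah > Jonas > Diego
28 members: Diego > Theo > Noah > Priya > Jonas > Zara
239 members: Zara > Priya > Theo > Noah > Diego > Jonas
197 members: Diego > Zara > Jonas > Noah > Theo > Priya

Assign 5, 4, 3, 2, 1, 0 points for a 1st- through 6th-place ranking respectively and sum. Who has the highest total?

Theo: 296·3 + 58·5 + 239·3 + 28·4 + 239·3 + 197·1 = 2921
Jonas: 296·2 + 58·4 + 239·1 + 28·1 + 239·0 + 197·3 = 1682
Zara: 296·0 + 58·1 + 239·5 + 28·0 + 239·5 + 197·4 = 3236
Priya: 296·5 + 58·3 + 239·4 + 28·2 + 239·4 + 197·0 = 3622
Noah: 296·4 + 58·2 + 239·2 + 28·3 + 239·2 + 197·2 = 2734
Diego: 296·1 + 58·0 + 239·0 + 28·5 + 239·1 + 197·5 = 1660
Priya has the highest Borda score (3622).

Priya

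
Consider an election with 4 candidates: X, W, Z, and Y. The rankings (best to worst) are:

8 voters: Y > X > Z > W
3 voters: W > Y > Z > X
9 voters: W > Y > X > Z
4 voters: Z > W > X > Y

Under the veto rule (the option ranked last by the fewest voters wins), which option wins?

X

Last-place votes: X 3, W 8, Z 9, Y 4.
X is ranked last by the fewest voters, so X wins.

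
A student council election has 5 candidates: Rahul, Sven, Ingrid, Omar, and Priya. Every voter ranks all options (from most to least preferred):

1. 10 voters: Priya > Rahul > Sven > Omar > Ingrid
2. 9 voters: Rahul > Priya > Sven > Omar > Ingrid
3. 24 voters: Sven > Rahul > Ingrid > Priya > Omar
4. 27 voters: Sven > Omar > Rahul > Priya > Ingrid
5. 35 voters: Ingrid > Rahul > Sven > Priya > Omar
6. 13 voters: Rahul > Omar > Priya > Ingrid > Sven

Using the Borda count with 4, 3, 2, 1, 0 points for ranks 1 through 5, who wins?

Rahul: 10·3 + 9·4 + 24·3 + 27·2 + 35·3 + 13·4 = 349
Sven: 10·2 + 9·2 + 24·4 + 27·4 + 35·2 + 13·0 = 312
Ingrid: 10·0 + 9·0 + 24·2 + 27·0 + 35·4 + 13·1 = 201
Omar: 10·1 + 9·1 + 24·0 + 27·3 + 35·0 + 13·3 = 139
Priya: 10·4 + 9·3 + 24·1 + 27·1 + 35·1 + 13·2 = 179
Rahul has the highest Borda score (349).

Rahul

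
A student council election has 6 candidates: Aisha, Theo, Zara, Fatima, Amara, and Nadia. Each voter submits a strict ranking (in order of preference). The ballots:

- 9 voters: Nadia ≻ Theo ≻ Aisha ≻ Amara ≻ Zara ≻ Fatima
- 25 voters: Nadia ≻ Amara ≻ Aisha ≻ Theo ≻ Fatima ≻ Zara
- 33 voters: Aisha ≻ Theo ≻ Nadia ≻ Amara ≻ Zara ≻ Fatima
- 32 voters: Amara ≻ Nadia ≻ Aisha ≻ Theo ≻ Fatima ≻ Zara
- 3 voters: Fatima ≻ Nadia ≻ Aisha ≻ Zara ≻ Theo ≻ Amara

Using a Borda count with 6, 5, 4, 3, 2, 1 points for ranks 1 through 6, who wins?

Nadia

Aisha: 9·4 + 25·4 + 33·6 + 32·4 + 3·4 = 474
Theo: 9·5 + 25·3 + 33·5 + 32·3 + 3·2 = 387
Zara: 9·2 + 25·1 + 33·2 + 32·1 + 3·3 = 150
Fatima: 9·1 + 25·2 + 33·1 + 32·2 + 3·6 = 174
Amara: 9·3 + 25·5 + 33·3 + 32·6 + 3·1 = 446
Nadia: 9·6 + 25·6 + 33·4 + 32·5 + 3·5 = 511
Nadia has the highest Borda score (511).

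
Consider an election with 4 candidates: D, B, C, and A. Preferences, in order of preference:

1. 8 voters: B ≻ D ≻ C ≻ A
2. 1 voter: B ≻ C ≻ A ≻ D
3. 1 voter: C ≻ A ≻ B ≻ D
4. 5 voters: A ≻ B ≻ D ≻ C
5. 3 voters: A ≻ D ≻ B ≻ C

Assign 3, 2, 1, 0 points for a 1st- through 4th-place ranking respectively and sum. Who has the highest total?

D: 8·2 + 1·0 + 1·0 + 5·1 + 3·2 = 27
B: 8·3 + 1·3 + 1·1 + 5·2 + 3·1 = 41
C: 8·1 + 1·2 + 1·3 + 5·0 + 3·0 = 13
A: 8·0 + 1·1 + 1·2 + 5·3 + 3·3 = 27
B has the highest Borda score (41).

B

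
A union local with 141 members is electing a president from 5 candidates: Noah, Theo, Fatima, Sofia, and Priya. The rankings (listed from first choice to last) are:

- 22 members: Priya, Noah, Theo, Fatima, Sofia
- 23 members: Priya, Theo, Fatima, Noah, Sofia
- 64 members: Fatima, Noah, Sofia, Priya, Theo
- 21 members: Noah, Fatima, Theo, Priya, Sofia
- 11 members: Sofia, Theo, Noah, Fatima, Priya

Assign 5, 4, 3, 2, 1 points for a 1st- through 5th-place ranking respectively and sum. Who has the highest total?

Noah: 22·4 + 23·2 + 64·4 + 21·5 + 11·3 = 528
Theo: 22·3 + 23·4 + 64·1 + 21·3 + 11·4 = 329
Fatima: 22·2 + 23·3 + 64·5 + 21·4 + 11·2 = 539
Sofia: 22·1 + 23·1 + 64·3 + 21·1 + 11·5 = 313
Priya: 22·5 + 23·5 + 64·2 + 21·2 + 11·1 = 406
Fatima has the highest Borda score (539).

Fatima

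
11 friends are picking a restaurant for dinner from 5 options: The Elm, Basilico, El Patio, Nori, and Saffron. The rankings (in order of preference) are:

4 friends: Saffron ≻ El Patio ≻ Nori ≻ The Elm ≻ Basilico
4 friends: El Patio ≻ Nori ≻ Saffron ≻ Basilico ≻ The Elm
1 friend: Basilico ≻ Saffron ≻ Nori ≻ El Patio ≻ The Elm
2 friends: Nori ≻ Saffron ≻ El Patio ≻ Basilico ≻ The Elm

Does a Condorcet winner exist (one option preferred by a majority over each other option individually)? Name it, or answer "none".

Checking pairwise contests:
Basilico beats The Elm 7–4.
El Patio beats Basilico 10–1.
Saffron beats El Patio 7–4.
El Patio beats Nori 8–3.
Nori beats Saffron 6–5.
Every option loses at least one head-to-head, so there is no Condorcet winner.

none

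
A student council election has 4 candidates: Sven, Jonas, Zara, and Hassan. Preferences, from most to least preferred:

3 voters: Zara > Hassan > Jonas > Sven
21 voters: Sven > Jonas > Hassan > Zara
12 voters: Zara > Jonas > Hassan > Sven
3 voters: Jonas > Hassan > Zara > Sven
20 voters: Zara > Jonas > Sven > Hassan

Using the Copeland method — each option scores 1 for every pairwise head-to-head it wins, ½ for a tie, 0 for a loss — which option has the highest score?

Zara

Sven: beats Hassan; loses to Jonas and Zara → score 1.
Jonas: beats Sven and Hassan; loses to Zara → score 2.
Zara: beats Sven, Jonas, and Hassan → score 3.
Hassan: loses to Sven, Jonas, and Zara → score 0.
Zara has the best pairwise record.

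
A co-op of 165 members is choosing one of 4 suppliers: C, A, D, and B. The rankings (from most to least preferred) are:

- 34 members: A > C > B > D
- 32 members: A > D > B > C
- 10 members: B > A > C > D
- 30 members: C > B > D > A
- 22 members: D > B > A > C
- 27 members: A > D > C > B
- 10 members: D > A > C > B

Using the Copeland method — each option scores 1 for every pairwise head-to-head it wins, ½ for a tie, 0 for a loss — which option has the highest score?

A

C: beats B; loses to A and D → score 1.
A: beats C, D, and B → score 3.
D: beats C and B; loses to A → score 2.
B: loses to C, A, and D → score 0.
A has the best pairwise record.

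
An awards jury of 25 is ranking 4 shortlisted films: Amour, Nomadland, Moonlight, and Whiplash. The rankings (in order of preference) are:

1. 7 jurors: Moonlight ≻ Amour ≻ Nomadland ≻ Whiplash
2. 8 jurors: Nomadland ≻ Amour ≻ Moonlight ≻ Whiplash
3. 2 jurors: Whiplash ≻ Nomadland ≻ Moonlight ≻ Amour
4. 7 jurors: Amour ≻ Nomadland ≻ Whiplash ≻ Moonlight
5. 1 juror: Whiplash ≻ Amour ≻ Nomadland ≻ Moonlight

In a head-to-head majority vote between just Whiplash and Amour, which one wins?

Voters preferring Whiplash to Amour: 3; preferring Amour to Whiplash: 22.
Amour wins the head-to-head.

Amour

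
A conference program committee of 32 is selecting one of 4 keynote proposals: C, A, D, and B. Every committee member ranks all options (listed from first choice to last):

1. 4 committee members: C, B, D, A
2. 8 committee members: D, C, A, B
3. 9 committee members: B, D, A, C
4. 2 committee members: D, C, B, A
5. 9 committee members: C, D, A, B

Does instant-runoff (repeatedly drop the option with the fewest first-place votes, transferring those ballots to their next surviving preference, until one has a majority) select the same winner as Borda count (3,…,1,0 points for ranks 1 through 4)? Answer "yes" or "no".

yes

Instant-runoff — R1 C 13, A 0, D 10, B 9 (A out); R2 C 13, D 10, B 9 (B out); R3 C 13, D 19 (D winner). Winner: D.
Borda — scores: C 59, A 26, D 70, B 37. Winner: D.
The two methods agree.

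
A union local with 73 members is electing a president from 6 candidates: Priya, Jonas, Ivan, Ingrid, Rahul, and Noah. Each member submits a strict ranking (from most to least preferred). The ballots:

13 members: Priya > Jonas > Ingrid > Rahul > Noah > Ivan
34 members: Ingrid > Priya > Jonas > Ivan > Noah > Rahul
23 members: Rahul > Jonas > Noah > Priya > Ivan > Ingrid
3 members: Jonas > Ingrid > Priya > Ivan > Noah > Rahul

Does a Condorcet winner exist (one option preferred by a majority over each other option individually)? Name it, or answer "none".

Checking pairwise contests:
Ingrid beats Priya 37–36.
Priya beats Jonas 47–26.
Priya beats Ivan 73–0.
Jonas beats Ingrid 39–34.
Priya beats Rahul 50–23.
Priya beats Noah 50–23.
Every option loses at least one head-to-head, so there is no Condorcet winner.

none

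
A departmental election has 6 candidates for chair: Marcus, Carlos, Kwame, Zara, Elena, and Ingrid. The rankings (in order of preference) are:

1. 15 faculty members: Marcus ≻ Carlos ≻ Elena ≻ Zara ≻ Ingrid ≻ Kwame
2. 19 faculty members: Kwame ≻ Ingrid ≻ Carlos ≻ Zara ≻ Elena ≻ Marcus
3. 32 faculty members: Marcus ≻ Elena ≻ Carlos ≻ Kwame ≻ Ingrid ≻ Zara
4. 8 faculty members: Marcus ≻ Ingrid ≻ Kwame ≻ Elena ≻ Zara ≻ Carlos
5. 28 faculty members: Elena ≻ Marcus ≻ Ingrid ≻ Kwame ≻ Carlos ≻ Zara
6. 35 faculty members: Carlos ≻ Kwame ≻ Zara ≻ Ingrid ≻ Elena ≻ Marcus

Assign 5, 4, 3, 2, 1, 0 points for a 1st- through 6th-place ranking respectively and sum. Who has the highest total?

Marcus: 15·5 + 19·0 + 32·5 + 8·5 + 28·4 + 35·0 = 387
Carlos: 15·4 + 19·3 + 32·3 + 8·0 + 28·1 + 35·5 = 416
Kwame: 15·0 + 19·5 + 32·2 + 8·3 + 28·2 + 35·4 = 379
Zara: 15·2 + 19·2 + 32·0 + 8·1 + 28·0 + 35·3 = 181
Elena: 15·3 + 19·1 + 32·4 + 8·2 + 28·5 + 35·1 = 383
Ingrid: 15·1 + 19·4 + 32·1 + 8·4 + 28·3 + 35·2 = 309
Carlos has the highest Borda score (416).

Carlos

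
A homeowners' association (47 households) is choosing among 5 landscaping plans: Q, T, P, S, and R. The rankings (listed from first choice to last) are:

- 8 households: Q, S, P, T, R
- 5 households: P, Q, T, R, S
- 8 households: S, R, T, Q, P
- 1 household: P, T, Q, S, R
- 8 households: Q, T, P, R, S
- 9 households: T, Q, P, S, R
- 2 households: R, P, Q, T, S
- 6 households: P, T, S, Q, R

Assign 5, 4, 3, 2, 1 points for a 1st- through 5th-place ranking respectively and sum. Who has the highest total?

Q: 8·5 + 5·4 + 8·2 + 1·3 + 8·5 + 9·4 + 2·3 + 6·2 = 173
T: 8·2 + 5·3 + 8·3 + 1·4 + 8·4 + 9·5 + 2·2 + 6·4 = 164
P: 8·3 + 5·5 + 8·1 + 1·5 + 8·3 + 9·3 + 2·4 + 6·5 = 151
S: 8·4 + 5·1 + 8·5 + 1·2 + 8·1 + 9·2 + 2·1 + 6·3 = 125
R: 8·1 + 5·2 + 8·4 + 1·1 + 8·2 + 9·1 + 2·5 + 6·1 = 92
Q has the highest Borda score (173).

Q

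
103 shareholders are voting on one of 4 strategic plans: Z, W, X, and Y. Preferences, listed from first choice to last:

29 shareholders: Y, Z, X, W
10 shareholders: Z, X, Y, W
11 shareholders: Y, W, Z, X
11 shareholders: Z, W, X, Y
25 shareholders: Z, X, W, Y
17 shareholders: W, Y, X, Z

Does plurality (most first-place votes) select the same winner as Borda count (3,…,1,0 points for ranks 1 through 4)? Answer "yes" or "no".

yes

Plurality — first-place votes: Z 46, W 17, X 0, Y 40. Winner: Z.
Borda — scores: Z 207, W 120, X 127, Y 164. Winner: Z.
The two methods agree.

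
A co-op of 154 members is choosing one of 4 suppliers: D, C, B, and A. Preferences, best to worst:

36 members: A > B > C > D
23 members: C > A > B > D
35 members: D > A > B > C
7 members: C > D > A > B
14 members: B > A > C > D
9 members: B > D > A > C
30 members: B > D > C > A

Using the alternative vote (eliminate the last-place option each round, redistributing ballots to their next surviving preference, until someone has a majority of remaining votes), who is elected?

Round 1: D 35, C 30, B 53, A 36. Eliminate C.
Round 2: D 42, B 53, A 59. Eliminate D.
Round 3: B 53, A 101. A has a majority.

A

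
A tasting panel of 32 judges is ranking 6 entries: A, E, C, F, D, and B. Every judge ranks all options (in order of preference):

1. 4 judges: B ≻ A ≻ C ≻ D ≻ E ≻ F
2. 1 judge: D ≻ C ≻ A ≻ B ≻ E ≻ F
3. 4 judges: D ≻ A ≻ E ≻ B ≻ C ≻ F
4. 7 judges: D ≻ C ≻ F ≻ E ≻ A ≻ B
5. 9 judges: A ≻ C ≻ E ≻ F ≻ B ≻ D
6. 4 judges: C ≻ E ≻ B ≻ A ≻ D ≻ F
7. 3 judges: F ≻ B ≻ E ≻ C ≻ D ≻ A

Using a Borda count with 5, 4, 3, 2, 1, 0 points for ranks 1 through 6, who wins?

A: 4·4 + 1·3 + 4·4 + 7·1 + 9·5 + 4·2 + 3·0 = 95
E: 4·1 + 1·1 + 4·3 + 7·2 + 9·3 + 4·4 + 3·3 = 83
C: 4·3 + 1·4 + 4·1 + 7·4 + 9·4 + 4·5 + 3·2 = 110
F: 4·0 + 1·0 + 4·0 + 7·3 + 9·2 + 4·0 + 3·5 = 54
D: 4·2 + 1·5 + 4·5 + 7·5 + 9·0 + 4·1 + 3·1 = 75
B: 4·5 + 1·2 + 4·2 + 7·0 + 9·1 + 4·3 + 3·4 = 63
C has the highest Borda score (110).

C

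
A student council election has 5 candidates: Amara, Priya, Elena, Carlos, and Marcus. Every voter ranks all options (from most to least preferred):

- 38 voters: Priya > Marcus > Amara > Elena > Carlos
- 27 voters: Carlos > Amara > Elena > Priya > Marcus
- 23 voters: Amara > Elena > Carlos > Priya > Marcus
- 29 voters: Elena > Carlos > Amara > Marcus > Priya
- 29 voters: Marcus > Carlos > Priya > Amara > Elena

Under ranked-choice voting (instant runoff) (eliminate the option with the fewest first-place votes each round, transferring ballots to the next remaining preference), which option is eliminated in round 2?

Carlos

Round 1: Amara 23, Priya 38, Elena 29, Carlos 27, Marcus 29. Eliminate Amara.
Round 2: Priya 38, Elena 52, Carlos 27, Marcus 29. Eliminate Carlos.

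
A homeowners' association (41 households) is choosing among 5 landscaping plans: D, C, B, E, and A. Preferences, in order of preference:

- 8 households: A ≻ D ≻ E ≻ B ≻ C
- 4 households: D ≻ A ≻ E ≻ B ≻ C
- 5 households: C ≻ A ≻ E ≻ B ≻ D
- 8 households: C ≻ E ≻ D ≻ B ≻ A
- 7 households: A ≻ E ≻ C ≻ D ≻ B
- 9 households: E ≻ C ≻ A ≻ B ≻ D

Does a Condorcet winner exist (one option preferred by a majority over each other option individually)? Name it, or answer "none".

Checking pairwise contests:
C beats D 29–12.
E beats C 28–13.
D beats B 27–14.
A beats E 24–17.
C beats A 22–19.
Every option loses at least one head-to-head, so there is no Condorcet winner.

none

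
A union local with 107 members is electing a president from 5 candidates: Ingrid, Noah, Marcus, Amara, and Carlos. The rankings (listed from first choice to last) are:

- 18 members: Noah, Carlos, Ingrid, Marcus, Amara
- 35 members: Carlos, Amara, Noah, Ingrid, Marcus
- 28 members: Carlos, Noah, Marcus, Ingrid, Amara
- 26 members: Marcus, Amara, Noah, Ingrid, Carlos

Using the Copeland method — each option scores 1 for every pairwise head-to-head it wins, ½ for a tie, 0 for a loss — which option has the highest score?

Carlos

Ingrid: loses to Noah, Marcus, Amara, and Carlos → score 0.
Noah: beats Ingrid and Marcus; loses to Amara and Carlos → score 2.
Marcus: beats Ingrid and Amara; loses to Noah and Carlos → score 2.
Amara: beats Ingrid and Noah; loses to Marcus and Carlos → score 2.
Carlos: beats Ingrid, Noah, Marcus, and Amara → score 4.
Carlos has the best pairwise record.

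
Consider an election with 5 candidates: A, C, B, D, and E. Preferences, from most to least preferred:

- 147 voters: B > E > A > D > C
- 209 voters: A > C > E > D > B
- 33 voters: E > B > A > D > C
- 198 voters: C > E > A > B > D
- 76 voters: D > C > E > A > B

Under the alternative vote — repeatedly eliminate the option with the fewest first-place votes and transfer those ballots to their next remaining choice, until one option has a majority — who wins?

Round 1: A 209, C 198, B 147, D 76, E 33. Eliminate E.
Round 2: A 209, C 198, B 180, D 76. Eliminate D.
Round 3: A 209, C 274, B 180. Eliminate B.
Round 4: A 389, C 274. A has a majority.

A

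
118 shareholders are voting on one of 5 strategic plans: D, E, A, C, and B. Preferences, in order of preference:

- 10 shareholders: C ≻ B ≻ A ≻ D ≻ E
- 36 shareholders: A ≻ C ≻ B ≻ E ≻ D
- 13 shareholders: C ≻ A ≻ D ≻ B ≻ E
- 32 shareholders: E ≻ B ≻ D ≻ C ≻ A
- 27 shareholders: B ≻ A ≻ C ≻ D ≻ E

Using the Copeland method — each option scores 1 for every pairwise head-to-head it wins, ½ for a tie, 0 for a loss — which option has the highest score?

B

D: loses to E, A, C, and B → score 0.
E: beats D; loses to A, C, and B → score 1.
A: beats D, E, and C; loses to B → score 3.
C: beats D and E; ties B; loses to A → score 2.5.
B: beats D, E, and A; ties C → score 3.5.
B has the best pairwise record.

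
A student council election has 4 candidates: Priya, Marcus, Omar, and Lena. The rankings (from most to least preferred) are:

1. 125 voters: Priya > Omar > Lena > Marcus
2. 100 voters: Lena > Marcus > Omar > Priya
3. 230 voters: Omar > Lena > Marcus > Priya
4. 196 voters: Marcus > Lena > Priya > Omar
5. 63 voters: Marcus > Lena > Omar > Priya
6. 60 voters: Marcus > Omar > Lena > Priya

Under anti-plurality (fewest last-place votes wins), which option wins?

Lena

Last-place votes: Priya 453, Marcus 125, Omar 196, Lena 0.
Lena is ranked last by the fewest voters, so Lena wins.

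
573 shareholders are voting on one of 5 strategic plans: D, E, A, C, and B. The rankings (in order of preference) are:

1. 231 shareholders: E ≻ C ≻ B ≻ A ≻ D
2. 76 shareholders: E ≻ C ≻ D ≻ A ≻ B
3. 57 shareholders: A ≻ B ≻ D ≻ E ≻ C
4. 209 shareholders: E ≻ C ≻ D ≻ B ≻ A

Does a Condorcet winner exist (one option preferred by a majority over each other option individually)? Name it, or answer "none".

E

E vs D: 516–57 for E.
E vs A: 516–57 for E.
E vs C: 573–0 for E.
E vs B: 516–57 for E.
E beats every other option head-to-head.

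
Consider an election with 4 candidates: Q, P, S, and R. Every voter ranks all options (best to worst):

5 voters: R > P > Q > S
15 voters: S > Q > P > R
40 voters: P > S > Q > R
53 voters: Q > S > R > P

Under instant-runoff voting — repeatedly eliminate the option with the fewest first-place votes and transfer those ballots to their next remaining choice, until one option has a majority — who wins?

Round 1: Q 53, P 40, S 15, R 5. Eliminate R.
Round 2: Q 53, P 45, S 15. Eliminate S.
Round 3: Q 68, P 45. Q has a majority.

Q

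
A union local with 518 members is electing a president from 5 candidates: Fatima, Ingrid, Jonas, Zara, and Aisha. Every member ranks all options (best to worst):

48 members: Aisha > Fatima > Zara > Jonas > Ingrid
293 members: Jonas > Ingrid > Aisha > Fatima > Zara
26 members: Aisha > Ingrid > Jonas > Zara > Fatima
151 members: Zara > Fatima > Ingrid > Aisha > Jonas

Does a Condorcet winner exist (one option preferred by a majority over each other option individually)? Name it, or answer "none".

Jonas

Jonas vs Fatima: 319–199 for Jonas.
Jonas vs Ingrid: 341–177 for Jonas.
Jonas vs Zara: 319–199 for Jonas.
Jonas vs Aisha: 293–225 for Jonas.
Jonas beats every other option head-to-head.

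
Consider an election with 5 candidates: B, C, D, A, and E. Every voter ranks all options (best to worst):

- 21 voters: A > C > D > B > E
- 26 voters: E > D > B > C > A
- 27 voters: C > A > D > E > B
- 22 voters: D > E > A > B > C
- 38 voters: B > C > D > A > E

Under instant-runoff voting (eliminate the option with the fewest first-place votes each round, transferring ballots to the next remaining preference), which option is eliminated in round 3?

Round 1: B 38, C 27, D 22, A 21, E 26. Eliminate A.
Round 2: B 38, C 48, D 22, E 26. Eliminate D.
Round 3: B 38, C 48, E 48. Eliminate B.

B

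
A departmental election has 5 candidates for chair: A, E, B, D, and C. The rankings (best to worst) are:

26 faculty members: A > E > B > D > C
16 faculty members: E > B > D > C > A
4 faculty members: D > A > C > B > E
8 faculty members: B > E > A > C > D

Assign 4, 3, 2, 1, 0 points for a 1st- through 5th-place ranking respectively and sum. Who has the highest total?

A: 26·4 + 16·0 + 4·3 + 8·2 = 132
E: 26·3 + 16·4 + 4·0 + 8·3 = 166
B: 26·2 + 16·3 + 4·1 + 8·4 = 136
D: 26·1 + 16·2 + 4·4 + 8·0 = 74
C: 26·0 + 16·1 + 4·2 + 8·1 = 32
E has the highest Borda score (166).

E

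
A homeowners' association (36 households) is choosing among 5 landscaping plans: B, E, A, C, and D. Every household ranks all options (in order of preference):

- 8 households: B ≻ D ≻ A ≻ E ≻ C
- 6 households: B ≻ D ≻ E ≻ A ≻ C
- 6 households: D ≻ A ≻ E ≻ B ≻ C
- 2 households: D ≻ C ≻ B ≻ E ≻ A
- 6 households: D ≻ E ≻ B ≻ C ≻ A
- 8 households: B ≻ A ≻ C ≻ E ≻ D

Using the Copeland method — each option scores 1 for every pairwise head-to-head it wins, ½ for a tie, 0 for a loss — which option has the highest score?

B

B: beats E, A, C, and D → score 4.
E: beats C; loses to B, A, and D → score 1.
A: beats E and C; loses to B and D → score 2.
C: loses to B, E, A, and D → score 0.
D: beats E, A, and C; loses to B → score 3.
B has the best pairwise record.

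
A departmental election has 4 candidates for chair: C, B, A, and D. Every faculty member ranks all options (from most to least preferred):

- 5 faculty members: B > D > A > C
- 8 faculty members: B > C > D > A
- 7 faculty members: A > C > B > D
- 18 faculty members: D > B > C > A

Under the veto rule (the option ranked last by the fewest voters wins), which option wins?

B

Last-place votes: C 5, B 0, A 26, D 7.
B is ranked last by the fewest voters, so B wins.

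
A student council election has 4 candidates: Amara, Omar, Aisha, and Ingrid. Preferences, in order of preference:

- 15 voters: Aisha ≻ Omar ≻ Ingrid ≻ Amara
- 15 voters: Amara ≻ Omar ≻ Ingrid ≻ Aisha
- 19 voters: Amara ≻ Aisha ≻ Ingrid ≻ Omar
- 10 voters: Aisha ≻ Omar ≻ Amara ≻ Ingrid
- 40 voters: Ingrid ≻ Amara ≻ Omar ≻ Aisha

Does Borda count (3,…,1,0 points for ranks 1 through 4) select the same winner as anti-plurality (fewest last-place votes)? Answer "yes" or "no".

no

Borda — scores: Amara 192, Omar 120, Aisha 113, Ingrid 169. Winner: Amara.
Anti-plurality — last-place votes: Amara 15, Omar 19, Aisha 55, Ingrid 10. Winner: Ingrid.
The two methods disagree.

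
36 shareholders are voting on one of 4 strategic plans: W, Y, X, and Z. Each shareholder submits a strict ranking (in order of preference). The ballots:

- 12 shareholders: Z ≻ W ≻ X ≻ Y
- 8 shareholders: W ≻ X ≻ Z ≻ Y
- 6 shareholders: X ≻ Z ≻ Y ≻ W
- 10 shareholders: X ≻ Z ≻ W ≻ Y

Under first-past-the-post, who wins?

First-place votes: W 8, Y 0, X 16, Z 12.
X has the most first-place votes.

X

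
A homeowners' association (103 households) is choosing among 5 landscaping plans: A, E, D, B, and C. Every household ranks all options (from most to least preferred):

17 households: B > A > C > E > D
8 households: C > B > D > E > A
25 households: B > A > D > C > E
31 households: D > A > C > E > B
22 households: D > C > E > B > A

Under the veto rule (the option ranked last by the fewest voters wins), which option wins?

Last-place votes: A 30, E 25, D 17, B 31, C 0.
C is ranked last by the fewest voters, so C wins.

C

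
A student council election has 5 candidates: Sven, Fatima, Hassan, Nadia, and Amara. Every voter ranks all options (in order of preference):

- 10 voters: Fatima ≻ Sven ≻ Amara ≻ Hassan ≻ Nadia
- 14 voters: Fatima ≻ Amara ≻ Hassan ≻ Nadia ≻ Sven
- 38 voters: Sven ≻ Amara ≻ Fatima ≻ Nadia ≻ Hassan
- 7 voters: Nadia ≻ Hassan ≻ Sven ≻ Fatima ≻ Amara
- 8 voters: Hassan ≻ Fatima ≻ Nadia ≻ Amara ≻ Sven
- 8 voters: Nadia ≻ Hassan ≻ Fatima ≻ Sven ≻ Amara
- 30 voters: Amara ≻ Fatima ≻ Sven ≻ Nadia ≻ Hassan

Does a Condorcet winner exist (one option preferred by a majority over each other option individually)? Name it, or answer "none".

Checking pairwise contests:
Fatima beats Sven 70–45.
Amara beats Fatima 68–47.
Sven beats Hassan 78–37.
Sven beats Nadia 78–37.
Sven beats Amara 63–52.
Every option loses at least one head-to-head, so there is no Condorcet winner.

none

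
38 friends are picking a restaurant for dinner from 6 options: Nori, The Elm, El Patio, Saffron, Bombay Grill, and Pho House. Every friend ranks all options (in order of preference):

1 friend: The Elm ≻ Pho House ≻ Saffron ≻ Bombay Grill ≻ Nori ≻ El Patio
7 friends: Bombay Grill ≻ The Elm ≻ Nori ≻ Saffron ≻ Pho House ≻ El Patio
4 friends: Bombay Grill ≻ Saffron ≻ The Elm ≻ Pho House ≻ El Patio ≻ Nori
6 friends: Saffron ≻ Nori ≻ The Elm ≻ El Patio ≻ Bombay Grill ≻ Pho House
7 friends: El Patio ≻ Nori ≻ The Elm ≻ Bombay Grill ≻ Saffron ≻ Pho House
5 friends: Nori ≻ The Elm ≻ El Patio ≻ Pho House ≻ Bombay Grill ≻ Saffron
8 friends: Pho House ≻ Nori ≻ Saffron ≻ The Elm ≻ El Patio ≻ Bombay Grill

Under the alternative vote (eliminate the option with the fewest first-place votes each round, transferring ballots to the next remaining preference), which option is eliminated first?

The Elm

Round 1: Nori 5, The Elm 1, El Patio 7, Saffron 6, Bombay Grill 11, Pho House 8. Eliminate The Elm.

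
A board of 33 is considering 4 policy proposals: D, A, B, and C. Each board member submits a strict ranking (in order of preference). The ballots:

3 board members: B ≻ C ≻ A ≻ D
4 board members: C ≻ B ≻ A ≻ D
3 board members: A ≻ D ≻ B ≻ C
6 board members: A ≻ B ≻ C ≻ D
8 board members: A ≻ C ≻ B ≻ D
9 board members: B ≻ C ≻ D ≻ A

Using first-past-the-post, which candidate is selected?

A

First-place votes: D 0, A 17, B 12, C 4.
A has the most first-place votes.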